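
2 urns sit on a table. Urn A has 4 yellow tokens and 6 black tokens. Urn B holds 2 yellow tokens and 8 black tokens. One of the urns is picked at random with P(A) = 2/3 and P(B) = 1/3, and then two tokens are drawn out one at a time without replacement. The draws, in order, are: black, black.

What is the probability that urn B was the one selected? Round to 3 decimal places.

0.483

The likelihood of the observed sequence under each hypothesis: P(data | urn A) = (6/10)(5/9) = 1/3; P(data | urn B) = (8/10)(7/9) = 28/45.
The prior-weighted likelihoods are 2/3 · 1/3 = 2/9, 1/3 · 28/45 = 28/135; with total 58/135.
By Bayes' rule, P(urn B | data) = (28/135) / (58/135) = 14/29.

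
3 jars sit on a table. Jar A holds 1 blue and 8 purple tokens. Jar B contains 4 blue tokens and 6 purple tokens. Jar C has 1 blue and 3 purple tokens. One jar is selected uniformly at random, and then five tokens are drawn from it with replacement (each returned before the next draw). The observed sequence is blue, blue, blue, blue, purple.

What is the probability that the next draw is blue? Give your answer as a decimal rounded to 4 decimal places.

0.3740

Under each hypothesis, the probability of the observed sequence is: P(data | jar A) = (1/9)(1/9)(1/9)(1/9)(8/9) = 0.00013548; P(data | jar B) = (4/10)(4/10)(4/10)(4/10)(6/10) = 0.01536; P(data | jar C) = (1/4)(1/4)(1/4)(1/4)(3/4) = 0.0029297.
The prior-weighted likelihoods are 1/3 · 0.00013548 = 4.516e-05, 1/3 · 0.01536 = 0.00512, 1/3 · 0.0029297 = 0.00097656; these sum to 0.0061417.
Dividing through by the total gives posterior P(jar A | data) = 0.007353, P(jar B | data) = 0.83364, P(jar C | data) = 0.159.
So P(blue next | data) = Σ P(blue next | H) P(H | data) = (1/9)(0.007353) + (2/5)(0.83364) + (1/4)(0.159) = 0.37403.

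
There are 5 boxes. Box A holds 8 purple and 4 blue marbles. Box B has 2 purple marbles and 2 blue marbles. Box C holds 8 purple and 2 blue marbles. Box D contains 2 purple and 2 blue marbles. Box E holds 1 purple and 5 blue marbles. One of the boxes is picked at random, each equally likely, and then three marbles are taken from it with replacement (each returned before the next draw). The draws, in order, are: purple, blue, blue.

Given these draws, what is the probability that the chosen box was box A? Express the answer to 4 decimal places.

The likelihood of the observed sequence under each hypothesis: P(data | box A) = (8/12)(4/12)(4/12) = 0.074074; P(data | box B) = (2/4)(2/4)(2/4) = 0.125; P(data | box C) = (8/10)(2/10)(2/10) = 0.032; P(data | box D) = (2/4)(2/4)(2/4) = 0.125; P(data | box E) = (1/6)(5/6)(5/6) = 0.11574.
The prior-weighted likelihoods are 1/5 · 0.074074 = 0.014815, 1/5 · 0.125 = 0.025, 1/5 · 0.032 = 0.0064, 1/5 · 0.125 = 0.025, 1/5 · 0.11574 = 0.023148; with total 0.094363.
By Bayes' rule, P(box A | data) = (0.014815) / (0.094363) = 0.157.

0.1570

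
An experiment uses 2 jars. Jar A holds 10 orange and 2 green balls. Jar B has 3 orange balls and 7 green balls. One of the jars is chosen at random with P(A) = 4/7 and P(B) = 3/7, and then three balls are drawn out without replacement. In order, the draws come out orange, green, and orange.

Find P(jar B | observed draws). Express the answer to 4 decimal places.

The likelihood of the observed sequence under each hypothesis: P(data | jar A) = (10/12)(2/11)(9/10) = 0.13636; P(data | jar B) = (3/10)(7/9)(2/8) = 0.058333.
Weighting by the prior gives 4/7 · 0.13636 = 0.077922, 3/7 · 0.058333 = 0.025; with total 0.10292.
Therefore the posterior P(jar B | data) = (0.025) / (0.10292) = 0.2429.

0.2429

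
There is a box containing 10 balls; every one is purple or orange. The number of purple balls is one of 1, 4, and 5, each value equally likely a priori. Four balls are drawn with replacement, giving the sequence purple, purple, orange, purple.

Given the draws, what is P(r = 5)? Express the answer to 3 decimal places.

For each hypothesis, P(data | H) works out to: P(data | r = 1) = (1/10)(1/10)(9/10)(1/10) = 0.0009; P(data | r = 4) = (4/10)(4/10)(6/10)(4/10) = 0.0384; P(data | r = 5) = (5/10)(5/10)(5/10)(5/10) = 0.0625.
Multiplying each by its prior: 1/3 · 0.0009 = 0.0003, 1/3 · 0.0384 = 0.0128, 1/3 · 0.0625 = 0.020833; these sum to 0.033933.
So P(r = 5 | data) = (0.020833) / (0.033933) = 0.61395.

0.614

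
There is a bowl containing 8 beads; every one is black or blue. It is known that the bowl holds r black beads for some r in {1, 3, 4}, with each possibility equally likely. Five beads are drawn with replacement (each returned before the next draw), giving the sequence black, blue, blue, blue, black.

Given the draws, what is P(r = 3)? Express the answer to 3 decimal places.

The likelihood of the observed sequence under each hypothesis: P(data | r = 1) = (1/8)(7/8)(7/8)(7/8)(1/8) = 0.010468; P(data | r = 3) = (3/8)(5/8)(5/8)(5/8)(3/8) = 0.034332; P(data | r = 4) = (4/8)(4/8)(4/8)(4/8)(4/8) = 0.03125.
The prior-weighted likelihoods are 1/3 · 0.010468 = 0.0034892, 1/3 · 0.034332 = 0.011444, 1/3 · 0.03125 = 0.010417; these sum to 0.02535.
So P(r = 3 | data) = (0.011444) / (0.02535) = 0.45144.

0.451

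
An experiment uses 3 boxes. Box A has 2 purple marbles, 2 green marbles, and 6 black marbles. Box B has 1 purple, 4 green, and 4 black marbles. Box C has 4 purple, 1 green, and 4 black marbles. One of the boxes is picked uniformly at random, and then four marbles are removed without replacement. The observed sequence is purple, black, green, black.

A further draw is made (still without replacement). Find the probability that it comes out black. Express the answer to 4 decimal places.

0.5143

Compute the likelihood of the observed sequence for each case: P(data | box A) = (2/10)(6/9)(2/8)(5/7) = 1/42; P(data | box B) = (1/9)(4/8)(4/7)(3/6) = 1/63; P(data | box C) = (4/9)(4/8)(1/7)(3/6) = 1/63.
Multiplying each by its prior: 1/3 · 1/42 = 1/126, 1/3 · 1/63 = 1/189, 1/3 · 1/63 = 1/189; with total 1/54.
Normalising, the posterior is P(box A | data) = 3/7, P(box B | data) = 2/7, P(box C | data) = 2/7.
Averaging over the posterior, P(black next | data) = (2/3)(3/7) + (2/5)(2/7) + (2/5)(2/7) = 18/35.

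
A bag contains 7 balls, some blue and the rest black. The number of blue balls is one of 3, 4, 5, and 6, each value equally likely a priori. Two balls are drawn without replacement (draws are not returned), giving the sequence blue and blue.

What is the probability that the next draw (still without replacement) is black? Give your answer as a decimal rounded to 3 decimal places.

Compute the likelihood of the observed sequence for each case: P(data | r = 3) = (3/7)(2/6) = 1/7; P(data | r = 4) = (4/7)(3/6) = 2/7; P(data | r = 5) = (5/7)(4/6) = 10/21; P(data | r = 6) = (6/7)(5/6) = 5/7.
Weighting by the prior gives 1/4 · 1/7 = 1/28, 1/4 · 2/7 = 1/14, 1/4 · 10/21 = 5/42, 1/4 · 5/7 = 5/28; with total 17/42.
The posterior is then P(r = 3 | data) = 3/34, P(r = 4 | data) = 3/17, P(r = 5 | data) = 5/17, P(r = 6 | data) = 15/34.
So P(black next | data) = Σ P(black next | H) P(H | data) = (4/5)(3/34) + (3/5)(3/17) + (2/5)(5/17) + (1/5)(15/34) = 13/34.

0.382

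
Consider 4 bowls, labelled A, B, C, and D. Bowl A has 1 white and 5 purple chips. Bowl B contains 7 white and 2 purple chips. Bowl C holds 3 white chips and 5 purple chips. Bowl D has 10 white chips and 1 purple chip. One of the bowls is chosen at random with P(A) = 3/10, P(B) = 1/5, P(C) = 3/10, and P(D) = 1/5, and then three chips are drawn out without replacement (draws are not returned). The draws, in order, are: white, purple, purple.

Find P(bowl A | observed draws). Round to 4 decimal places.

The likelihood of the observed sequence under each hypothesis: P(data | bowl A) = (1/6)(5/5)(4/4) = 1/6; P(data | bowl B) = (7/9)(2/8)(1/7) = 1/36; P(data | bowl C) = (3/8)(5/7)(4/6) = 5/28; P(data | bowl D) = (10/11)(1/10)(0/9) = 0.
Multiplying each by its prior: 3/10 · 1/6 = 1/20, 1/5 · 1/36 = 1/180, 3/10 · 5/28 = 3/56, 1/5 · 0 = 0; summing to 55/504.
Hence P(bowl A | data) = (1/20) / (55/504) = 126/275.

0.4582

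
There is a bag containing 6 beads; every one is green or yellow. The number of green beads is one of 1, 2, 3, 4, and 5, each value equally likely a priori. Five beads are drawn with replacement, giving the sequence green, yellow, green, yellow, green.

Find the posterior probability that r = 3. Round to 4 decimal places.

0.3127

Compute the likelihood of the observed sequence for each case: P(data | r = 1) = (1/6)(5/6)(1/6)(5/6)(1/6) = 0.003215; P(data | r = 2) = (2/6)(4/6)(2/6)(4/6)(2/6) = 0.016461; P(data | r = 3) = (3/6)(3/6)(3/6)(3/6)(3/6) = 0.03125; P(data | r = 4) = (4/6)(2/6)(4/6)(2/6)(4/6) = 0.032922; P(data | r = 5) = (5/6)(1/6)(5/6)(1/6)(5/6) = 0.016075.
The prior-weighted likelihoods are 1/5 · 0.003215 = 0.000643, 1/5 · 0.016461 = 0.0032922, 1/5 · 0.03125 = 0.00625, 1/5 · 0.032922 = 0.0065844, 1/5 · 0.016075 = 0.003215; with total 0.019985.
Therefore the posterior P(r = 3 | data) = (0.00625) / (0.019985) = 0.31274.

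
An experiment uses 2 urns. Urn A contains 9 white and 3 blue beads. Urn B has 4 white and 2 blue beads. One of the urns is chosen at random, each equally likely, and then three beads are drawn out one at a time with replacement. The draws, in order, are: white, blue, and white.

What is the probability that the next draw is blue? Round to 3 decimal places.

Under each hypothesis, the probability of the observed sequence is: P(data | urn A) = (9/12)(3/12)(9/12) = 0.14062; P(data | urn B) = (4/6)(2/6)(4/6) = 0.14815.
Multiplying each by its prior: 1/2 · 0.14062 = 0.070312, 1/2 · 0.14815 = 0.074074; with total 0.14439.
Dividing through by the total gives posterior P(urn A | data) = 0.48697, P(urn B | data) = 0.51303.
Averaging over the posterior, P(blue next | data) = (1/4)(0.48697) + (1/3)(0.51303) = 0.29275.

0.293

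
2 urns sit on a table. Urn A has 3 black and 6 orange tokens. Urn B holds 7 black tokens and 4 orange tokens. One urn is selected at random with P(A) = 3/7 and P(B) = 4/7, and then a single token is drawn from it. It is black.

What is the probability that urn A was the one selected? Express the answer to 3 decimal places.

0.282

Compute the likelihood of this draw for each case: P(data | urn A) = (3/9) = 1/3; P(data | urn B) = (7/11) = 7/11.
The prior-weighted likelihoods are 3/7 · 1/3 = 1/7, 4/7 · 7/11 = 4/11; with total 39/77.
Therefore the posterior P(urn A | data) = (1/7) / (39/77) = 11/39.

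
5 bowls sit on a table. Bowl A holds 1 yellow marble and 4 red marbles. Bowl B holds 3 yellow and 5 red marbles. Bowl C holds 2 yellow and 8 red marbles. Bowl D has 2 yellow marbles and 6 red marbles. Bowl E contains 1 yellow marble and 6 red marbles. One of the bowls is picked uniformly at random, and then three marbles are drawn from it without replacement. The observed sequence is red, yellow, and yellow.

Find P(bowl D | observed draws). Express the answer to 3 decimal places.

The likelihood of the observed sequence under each hypothesis: P(data | bowl A) = (4/5)(1/4)(0/3) = 0; P(data | bowl B) = (5/8)(3/7)(2/6) = 0.089286; P(data | bowl C) = (8/10)(2/9)(1/8) = 0.022222; P(data | bowl D) = (6/8)(2/7)(1/6) = 0.035714; P(data | bowl E) = (6/7)(1/6)(0/5) = 0.
Multiplying each by its prior: 1/5 · 0 = 0, 1/5 · 0.089286 = 0.017857, 1/5 · 0.022222 = 0.0044444, 1/5 · 0.035714 = 0.0071429, 1/5 · 0 = 0; these sum to 0.029444.
Therefore the posterior P(bowl D | data) = (0.0071429) / (0.029444) = 0.24259.

0.243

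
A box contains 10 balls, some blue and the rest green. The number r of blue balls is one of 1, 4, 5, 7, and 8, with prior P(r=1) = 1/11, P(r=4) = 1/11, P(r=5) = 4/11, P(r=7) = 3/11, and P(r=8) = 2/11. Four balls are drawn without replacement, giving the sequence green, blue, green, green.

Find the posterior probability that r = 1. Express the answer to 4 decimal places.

Under each hypothesis, the probability of the observed sequence is: P(data | r = 1) = (9/10)(1/9)(8/8)(7/7) = 1/10; P(data | r = 4) = (6/10)(4/9)(5/8)(4/7) = 2/21; P(data | r = 5) = (5/10)(5/9)(4/8)(3/7) = 5/84; P(data | r = 7) = (3/10)(7/9)(2/8)(1/7) = 1/120; P(data | r = 8) = (2/10)(8/9)(1/8)(0/7) = 0.
Weighting by the prior gives 1/11 · 1/10 = 1/110, 1/11 · 2/21 = 2/231, 4/11 · 5/84 = 5/231, 3/11 · 1/120 = 1/440, 2/11 · 0 = 0; these sum to 1/24.
So P(r = 1 | data) = (1/110) / (1/24) = 12/55.

0.2182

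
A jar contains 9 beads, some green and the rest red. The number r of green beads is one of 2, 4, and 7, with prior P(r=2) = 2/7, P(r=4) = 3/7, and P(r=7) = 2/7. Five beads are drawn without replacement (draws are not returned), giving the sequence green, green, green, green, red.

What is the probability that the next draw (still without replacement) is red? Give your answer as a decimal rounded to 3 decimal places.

0.323

Compute the likelihood of the observed sequence for each case: P(data | r = 2) = (2/9)(1/8)(0/7) = 0; P(data | r = 4) = (4/9)(3/8)(2/7)(1/6)(5/5) = 1/126; P(data | r = 7) = (7/9)(6/8)(5/7)(4/6)(2/5) = 1/9.
Weighting by the prior gives 2/7 · 0 = 0, 3/7 · 1/126 = 1/294, 2/7 · 1/9 = 2/63; these sum to 31/882.
The posterior is then P(r = 2 | data) = 0, P(r = 4 | data) = 3/31, P(r = 7 | data) = 28/31.
Averaging over the posterior, P(red next | data) = (1)(3/31) + (1/4)(28/31) = 10/31.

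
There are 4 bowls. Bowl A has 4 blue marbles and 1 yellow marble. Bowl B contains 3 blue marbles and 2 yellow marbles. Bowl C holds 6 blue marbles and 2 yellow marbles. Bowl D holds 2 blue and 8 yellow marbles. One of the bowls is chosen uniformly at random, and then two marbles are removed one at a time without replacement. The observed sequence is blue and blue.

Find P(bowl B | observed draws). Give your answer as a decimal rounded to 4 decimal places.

0.2058

Compute the likelihood of the observed sequence for each case: P(data | bowl A) = (4/5)(3/4) = 0.6; P(data | bowl B) = (3/5)(2/4) = 0.3; P(data | bowl C) = (6/8)(5/7) = 0.53571; P(data | bowl D) = (2/10)(1/9) = 0.022222.
Weighting by the prior gives 1/4 · 0.6 = 0.15, 1/4 · 0.3 = 0.075, 1/4 · 0.53571 = 0.13393, 1/4 · 0.022222 = 0.0055556; with total 0.36448.
So P(bowl B | data) = (0.075) / (0.36448) = 0.20577.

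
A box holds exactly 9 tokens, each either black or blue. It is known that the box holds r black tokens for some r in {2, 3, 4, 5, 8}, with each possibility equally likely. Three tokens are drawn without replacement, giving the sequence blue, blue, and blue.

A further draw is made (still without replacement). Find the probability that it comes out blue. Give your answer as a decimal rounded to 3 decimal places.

For each hypothesis, P(data | H) works out to: P(data | r = 2) = (7/9)(6/8)(5/7) = 5/12; P(data | r = 3) = (6/9)(5/8)(4/7) = 5/21; P(data | r = 4) = (5/9)(4/8)(3/7) = 5/42; P(data | r = 5) = (4/9)(3/8)(2/7) = 1/21; P(data | r = 8) = (1/9)(0/8) = 0.
Multiplying each by its prior: 1/5 · 5/12 = 1/12, 1/5 · 5/21 = 1/21, 1/5 · 5/42 = 1/42, 1/5 · 1/21 = 1/105, 1/5 · 0 = 0; summing to 23/140.
Dividing through by the total gives posterior P(r = 2 | data) = 35/69, P(r = 3 | data) = 20/69, P(r = 4 | data) = 10/69, P(r = 5 | data) = 4/69, P(r = 8 | data) = 0.
The predictive probability is P(blue next | data) = (2/3)(35/69) + (1/2)(20/69) + (1/3)(10/69) + (1/6)(4/69) = 112/207.

0.541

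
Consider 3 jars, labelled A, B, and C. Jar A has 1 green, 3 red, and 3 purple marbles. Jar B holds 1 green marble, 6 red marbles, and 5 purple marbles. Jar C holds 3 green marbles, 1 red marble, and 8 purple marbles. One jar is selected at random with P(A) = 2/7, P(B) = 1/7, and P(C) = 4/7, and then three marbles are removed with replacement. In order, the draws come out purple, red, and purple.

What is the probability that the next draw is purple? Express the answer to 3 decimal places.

For each hypothesis, P(data | H) works out to: P(data | jar A) = (3/7)(3/7)(3/7) = 0.078717; P(data | jar B) = (5/12)(6/12)(5/12) = 0.086806; P(data | jar C) = (8/12)(1/12)(8/12) = 0.037037.
Weighting by the prior gives 2/7 · 0.078717 = 0.022491, 1/7 · 0.086806 = 0.012401, 4/7 · 0.037037 = 0.021164; summing to 0.056055.
The posterior is then P(jar A | data) = 0.40122, P(jar B | data) = 0.22122, P(jar C | data) = 0.37756.
Averaging over the posterior, P(purple next | data) = (3/7)(0.40122) + (5/12)(0.22122) + (2/3)(0.37756) = 0.51583.

0.516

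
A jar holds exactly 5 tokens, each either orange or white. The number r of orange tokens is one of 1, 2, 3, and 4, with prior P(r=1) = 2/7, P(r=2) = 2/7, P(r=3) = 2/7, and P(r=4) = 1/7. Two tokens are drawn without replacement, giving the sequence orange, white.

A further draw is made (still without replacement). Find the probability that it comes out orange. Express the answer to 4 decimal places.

0.4444

Compute the likelihood of the observed sequence for each case: P(data | r = 1) = (1/5)(4/4) = 1/5; P(data | r = 2) = (2/5)(3/4) = 3/10; P(data | r = 3) = (3/5)(2/4) = 3/10; P(data | r = 4) = (4/5)(1/4) = 1/5.
Multiplying each by its prior: 2/7 · 1/5 = 2/35, 2/7 · 3/10 = 3/35, 2/7 · 3/10 = 3/35, 1/7 · 1/5 = 1/35; with total 9/35.
Normalising, the posterior is P(r = 1 | data) = 2/9, P(r = 2 | data) = 1/3, P(r = 3 | data) = 1/3, P(r = 4 | data) = 1/9.
So P(orange next | data) = Σ P(orange next | H) P(H | data) = (0)(2/9) + (1/3)(1/3) + (2/3)(1/3) + (1)(1/9) = 4/9.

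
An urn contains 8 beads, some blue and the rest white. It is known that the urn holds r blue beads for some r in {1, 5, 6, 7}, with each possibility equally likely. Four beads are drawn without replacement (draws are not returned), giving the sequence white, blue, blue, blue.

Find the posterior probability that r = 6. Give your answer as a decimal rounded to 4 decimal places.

0.3810

Under each hypothesis, the probability of the observed sequence is: P(data | r = 1) = (7/8)(1/7)(0/6) = 0; P(data | r = 5) = (3/8)(5/7)(4/6)(3/5) = 3/28; P(data | r = 6) = (2/8)(6/7)(5/6)(4/5) = 1/7; P(data | r = 7) = (1/8)(7/7)(6/6)(5/5) = 1/8.
The prior-weighted likelihoods are 1/4 · 0 = 0, 1/4 · 3/28 = 3/112, 1/4 · 1/7 = 1/28, 1/4 · 1/8 = 1/32; these sum to 3/32.
By Bayes' rule, P(r = 6 | data) = (1/28) / (3/32) = 8/21.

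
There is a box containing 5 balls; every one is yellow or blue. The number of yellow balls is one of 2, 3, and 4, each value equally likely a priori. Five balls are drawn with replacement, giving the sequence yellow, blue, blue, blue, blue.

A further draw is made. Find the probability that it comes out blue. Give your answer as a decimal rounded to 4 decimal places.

0.5477

The likelihood of the observed sequence under each hypothesis: P(data | r = 2) = (2/5)(3/5)(3/5)(3/5)(3/5) = 0.05184; P(data | r = 3) = (3/5)(2/5)(2/5)(2/5)(2/5) = 0.01536; P(data | r = 4) = (4/5)(1/5)(1/5)(1/5)(1/5) = 0.00128.
Multiplying each by its prior: 1/3 · 0.05184 = 0.01728, 1/3 · 0.01536 = 0.00512, 1/3 · 0.00128 = 0.00042667; with total 0.022827.
The posterior is then P(r = 2 | data) = 0.75701, P(r = 3 | data) = 0.2243, P(r = 4 | data) = 0.018692.
The predictive probability is P(blue next | data) = (3/5)(0.75701) + (2/5)(0.2243) + (1/5)(0.018692) = 0.54766.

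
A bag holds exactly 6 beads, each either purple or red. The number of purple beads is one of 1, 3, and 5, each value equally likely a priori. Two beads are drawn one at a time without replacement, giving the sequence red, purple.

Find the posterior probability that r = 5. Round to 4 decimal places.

0.2632

Under each hypothesis, the probability of the observed sequence is: P(data | r = 1) = (5/6)(1/5) = 1/6; P(data | r = 3) = (3/6)(3/5) = 3/10; P(data | r = 5) = (1/6)(5/5) = 1/6.
The prior-weighted likelihoods are 1/3 · 1/6 = 1/18, 1/3 · 3/10 = 1/10, 1/3 · 1/6 = 1/18; with total 19/90.
Therefore the posterior P(r = 5 | data) = (1/18) / (19/90) = 5/19.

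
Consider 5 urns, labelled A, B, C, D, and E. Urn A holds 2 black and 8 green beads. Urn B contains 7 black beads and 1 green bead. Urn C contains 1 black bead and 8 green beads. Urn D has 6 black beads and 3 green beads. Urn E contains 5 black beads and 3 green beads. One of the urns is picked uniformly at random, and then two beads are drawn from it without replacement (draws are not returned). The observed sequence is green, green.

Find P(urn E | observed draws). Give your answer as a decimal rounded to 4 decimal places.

Compute the likelihood of the observed sequence for each case: P(data | urn A) = (8/10)(7/9) = 28/45; P(data | urn B) = (1/8)(0/7) = 0; P(data | urn C) = (8/9)(7/8) = 7/9; P(data | urn D) = (3/9)(2/8) = 1/12; P(data | urn E) = (3/8)(2/7) = 3/28.
The prior-weighted likelihoods are 1/5 · 28/45 = 28/225, 1/5 · 0 = 0, 1/5 · 7/9 = 7/45, 1/5 · 1/12 = 1/60, 1/5 · 3/28 = 3/140; with total 167/525.
Therefore the posterior P(urn E | data) = (3/140) / (167/525) = 45/668.

0.0674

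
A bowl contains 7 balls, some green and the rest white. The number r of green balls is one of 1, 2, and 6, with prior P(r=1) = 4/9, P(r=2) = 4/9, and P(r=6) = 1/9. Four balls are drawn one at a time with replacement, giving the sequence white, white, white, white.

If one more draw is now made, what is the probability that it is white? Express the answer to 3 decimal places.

The likelihood of the observed sequence under each hypothesis: P(data | r = 1) = (6/7)(6/7)(6/7)(6/7) = 0.53978; P(data | r = 2) = (5/7)(5/7)(5/7)(5/7) = 0.26031; P(data | r = 6) = (1/7)(1/7)(1/7)(1/7) = 0.00041649.
The prior-weighted likelihoods are 4/9 · 0.53978 = 0.2399, 4/9 · 0.26031 = 0.11569, 1/9 · 0.00041649 = 4.6277e-05; summing to 0.35564.
Normalising, the posterior is P(r = 1 | data) = 0.67456, P(r = 2 | data) = 0.32531, P(r = 6 | data) = 0.00013012.
The predictive probability is P(white next | data) = (6/7)(0.67456) + (5/7)(0.32531) + (1/7)(0.00013012) = 0.81058.

0.811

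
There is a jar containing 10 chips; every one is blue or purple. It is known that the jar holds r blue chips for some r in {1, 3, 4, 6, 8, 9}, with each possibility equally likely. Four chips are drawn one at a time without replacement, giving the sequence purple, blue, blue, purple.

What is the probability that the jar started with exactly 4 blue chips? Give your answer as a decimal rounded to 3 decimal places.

For each hypothesis, P(data | H) works out to: P(data | r = 1) = (9/10)(1/9)(0/8) = 0; P(data | r = 3) = (7/10)(3/9)(2/8)(6/7) = 0.05; P(data | r = 4) = (6/10)(4/9)(3/8)(5/7) = 0.071429; P(data | r = 6) = (4/10)(6/9)(5/8)(3/7) = 0.071429; P(data | r = 8) = (2/10)(8/9)(7/8)(1/7) = 0.022222; P(data | r = 9) = (1/10)(9/9)(8/8)(0/7) = 0.
The prior-weighted likelihoods are 1/6 · 0 = 0, 1/6 · 0.05 = 0.0083333, 1/6 · 0.071429 = 0.011905, 1/6 · 0.071429 = 0.011905, 1/6 · 0.022222 = 0.0037037, 1/6 · 0 = 0; these sum to 0.035847.
So P(r = 4 | data) = (0.011905) / (0.035847) = 0.3321.

0.332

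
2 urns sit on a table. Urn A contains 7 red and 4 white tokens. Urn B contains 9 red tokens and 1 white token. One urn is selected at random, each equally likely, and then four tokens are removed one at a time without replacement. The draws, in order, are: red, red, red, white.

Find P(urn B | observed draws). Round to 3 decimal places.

For each hypothesis, P(data | H) works out to: P(data | urn A) = (7/11)(6/10)(5/9)(4/8) = 7/66; P(data | urn B) = (9/10)(8/9)(7/8)(1/7) = 1/10.
Multiplying each by its prior: 1/2 · 7/66 = 7/132, 1/2 · 1/10 = 1/20; these sum to 17/165.
Therefore the posterior P(urn B | data) = (1/20) / (17/165) = 33/68.

0.485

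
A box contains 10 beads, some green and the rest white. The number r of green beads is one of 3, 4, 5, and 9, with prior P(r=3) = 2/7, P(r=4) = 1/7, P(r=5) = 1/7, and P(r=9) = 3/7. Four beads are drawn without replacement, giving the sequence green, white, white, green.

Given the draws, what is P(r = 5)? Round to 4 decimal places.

0.3165

Compute the likelihood of the observed sequence for each case: P(data | r = 3) = (3/10)(7/9)(6/8)(2/7) = 0.05; P(data | r = 4) = (4/10)(6/9)(5/8)(3/7) = 0.071429; P(data | r = 5) = (5/10)(5/9)(4/8)(4/7) = 0.079365; P(data | r = 9) = (9/10)(1/9)(0/8) = 0.
Multiplying each by its prior: 2/7 · 0.05 = 0.014286, 1/7 · 0.071429 = 0.010204, 1/7 · 0.079365 = 0.011338, 3/7 · 0 = 0; summing to 0.035828.
So P(r = 5 | data) = (0.011338) / (0.035828) = 0.31646.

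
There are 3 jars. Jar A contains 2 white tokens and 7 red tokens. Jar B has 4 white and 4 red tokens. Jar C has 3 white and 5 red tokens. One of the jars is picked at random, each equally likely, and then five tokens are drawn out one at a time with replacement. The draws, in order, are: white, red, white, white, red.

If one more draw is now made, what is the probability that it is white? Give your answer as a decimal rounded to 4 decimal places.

Compute the likelihood of the observed sequence for each case: P(data | jar A) = (2/9)(7/9)(2/9)(2/9)(7/9) = 0.0066386; P(data | jar B) = (4/8)(4/8)(4/8)(4/8)(4/8) = 0.03125; P(data | jar C) = (3/8)(5/8)(3/8)(3/8)(5/8) = 0.020599.
Multiplying each by its prior: 1/3 · 0.0066386 = 0.0022129, 1/3 · 0.03125 = 0.010417, 1/3 · 0.020599 = 0.0068665; with total 0.019496.
Dividing through by the total gives posterior P(jar A | data) = 0.1135, P(jar B | data) = 0.5343, P(jar C | data) = 0.3522.
Averaging over the posterior, P(white next | data) = (2/9)(0.1135) + (1/2)(0.5343) + (3/8)(0.3522) = 0.42445.

0.4244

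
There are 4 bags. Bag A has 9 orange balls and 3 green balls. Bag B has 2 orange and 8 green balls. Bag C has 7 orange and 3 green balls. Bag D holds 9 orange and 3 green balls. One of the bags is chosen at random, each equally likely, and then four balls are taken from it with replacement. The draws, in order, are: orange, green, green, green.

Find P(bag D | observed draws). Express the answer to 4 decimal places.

Compute the likelihood of the observed sequence for each case: P(data | bag A) = (9/12)(3/12)(3/12)(3/12) = 0.011719; P(data | bag B) = (2/10)(8/10)(8/10)(8/10) = 0.1024; P(data | bag C) = (7/10)(3/10)(3/10)(3/10) = 0.0189; P(data | bag D) = (9/12)(3/12)(3/12)(3/12) = 0.011719.
The prior-weighted likelihoods are 1/4 · 0.011719 = 0.0029297, 1/4 · 0.1024 = 0.0256, 1/4 · 0.0189 = 0.004725, 1/4 · 0.011719 = 0.0029297; with total 0.036184.
Therefore the posterior P(bag D | data) = (0.0029297) / (0.036184) = 0.080966.

0.0810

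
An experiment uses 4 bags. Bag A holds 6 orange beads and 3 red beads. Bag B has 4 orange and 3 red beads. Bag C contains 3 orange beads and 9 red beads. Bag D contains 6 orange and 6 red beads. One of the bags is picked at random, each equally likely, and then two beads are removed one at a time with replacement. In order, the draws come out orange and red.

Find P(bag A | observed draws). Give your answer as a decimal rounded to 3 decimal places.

The likelihood of the observed sequence under each hypothesis: P(data | bag A) = (6/9)(3/9) = 0.22222; P(data | bag B) = (4/7)(3/7) = 0.2449; P(data | bag C) = (3/12)(9/12) = 0.1875; P(data | bag D) = (6/12)(6/12) = 0.25.
Multiplying each by its prior: 1/4 · 0.22222 = 0.055556, 1/4 · 0.2449 = 0.061224, 1/4 · 0.1875 = 0.046875, 1/4 · 0.25 = 0.0625; with total 0.22616.
Hence P(bag A | data) = (0.055556) / (0.22616) = 0.24565.

0.246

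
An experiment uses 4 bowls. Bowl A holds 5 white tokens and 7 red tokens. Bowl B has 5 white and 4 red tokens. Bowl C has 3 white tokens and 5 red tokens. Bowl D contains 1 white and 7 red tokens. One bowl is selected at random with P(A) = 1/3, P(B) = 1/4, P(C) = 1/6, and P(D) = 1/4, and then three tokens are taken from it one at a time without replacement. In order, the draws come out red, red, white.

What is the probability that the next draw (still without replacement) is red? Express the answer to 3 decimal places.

0.615

The likelihood of the observed sequence under each hypothesis: P(data | bowl A) = (7/12)(6/11)(5/10) = 0.15909; P(data | bowl B) = (4/9)(3/8)(5/7) = 0.11905; P(data | bowl C) = (5/8)(4/7)(3/6) = 0.17857; P(data | bowl D) = (7/8)(6/7)(1/6) = 0.125.
Multiplying each by its prior: 1/3 · 0.15909 = 0.05303, 1/4 · 0.11905 = 0.029762, 1/6 · 0.17857 = 0.029762, 1/4 · 0.125 = 0.03125; summing to 0.1438.
Normalising, the posterior is P(bowl A | data) = 0.36877, P(bowl B | data) = 0.20696, P(bowl C | data) = 0.20696, P(bowl D | data) = 0.21731.
Averaging over the posterior, P(red next | data) = (5/9)(0.36877) + (1/3)(0.20696) + (3/5)(0.20696) + (1)(0.21731) = 0.61534.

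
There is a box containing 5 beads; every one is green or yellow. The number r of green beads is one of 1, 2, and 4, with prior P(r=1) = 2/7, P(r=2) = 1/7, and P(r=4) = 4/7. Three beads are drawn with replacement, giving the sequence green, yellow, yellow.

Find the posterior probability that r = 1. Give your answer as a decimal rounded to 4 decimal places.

0.4848

For each hypothesis, P(data | H) works out to: P(data | r = 1) = (1/5)(4/5)(4/5) = 16/125; P(data | r = 2) = (2/5)(3/5)(3/5) = 18/125; P(data | r = 4) = (4/5)(1/5)(1/5) = 4/125.
Multiplying each by its prior: 2/7 · 16/125 = 32/875, 1/7 · 18/125 = 18/875, 4/7 · 4/125 = 16/875; summing to 66/875.
Hence P(r = 1 | data) = (32/875) / (66/875) = 16/33.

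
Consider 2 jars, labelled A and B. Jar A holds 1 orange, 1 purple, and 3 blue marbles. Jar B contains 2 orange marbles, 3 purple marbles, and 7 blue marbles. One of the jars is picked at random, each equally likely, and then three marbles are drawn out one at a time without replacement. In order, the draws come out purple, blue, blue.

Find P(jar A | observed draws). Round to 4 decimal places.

For each hypothesis, P(data | H) works out to: P(data | jar A) = (1/5)(3/4)(2/3) = 1/10; P(data | jar B) = (3/12)(7/11)(6/10) = 21/220.
Weighting by the prior gives 1/2 · 1/10 = 1/20, 1/2 · 21/220 = 21/440; these sum to 43/440.
Therefore the posterior P(jar A | data) = (1/20) / (43/440) = 22/43.

0.5116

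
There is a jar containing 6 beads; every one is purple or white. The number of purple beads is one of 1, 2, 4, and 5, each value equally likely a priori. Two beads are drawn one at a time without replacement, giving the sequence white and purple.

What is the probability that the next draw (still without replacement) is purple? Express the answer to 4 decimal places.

For each hypothesis, P(data | H) works out to: P(data | r = 1) = (5/6)(1/5) = 1/6; P(data | r = 2) = (4/6)(2/5) = 4/15; P(data | r = 4) = (2/6)(4/5) = 4/15; P(data | r = 5) = (1/6)(5/5) = 1/6.
The prior-weighted likelihoods are 1/4 · 1/6 = 1/24, 1/4 · 4/15 = 1/15, 1/4 · 4/15 = 1/15, 1/4 · 1/6 = 1/24; summing to 13/60.
The posterior is then P(r = 1 | data) = 5/26, P(r = 2 | data) = 4/13, P(r = 4 | data) = 4/13, P(r = 5 | data) = 5/26.
So P(purple next | data) = Σ P(purple next | H) P(H | data) = (0)(5/26) + (1/4)(4/13) + (3/4)(4/13) + (1)(5/26) = 1/2.

0.5000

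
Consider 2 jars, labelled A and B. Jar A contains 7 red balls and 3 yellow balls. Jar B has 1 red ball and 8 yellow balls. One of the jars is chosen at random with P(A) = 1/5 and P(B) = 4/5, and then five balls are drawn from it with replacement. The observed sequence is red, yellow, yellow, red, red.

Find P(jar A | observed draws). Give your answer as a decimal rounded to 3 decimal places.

Under each hypothesis, the probability of the observed sequence is: P(data | jar A) = (7/10)(3/10)(3/10)(7/10)(7/10) = 0.03087; P(data | jar B) = (1/9)(8/9)(8/9)(1/9)(1/9) = 0.0010838.
Weighting by the prior gives 1/5 · 0.03087 = 0.006174, 4/5 · 0.0010838 = 0.00086708; with total 0.0070411.
So P(jar A | data) = (0.006174) / (0.0070411) = 0.87685.

0.877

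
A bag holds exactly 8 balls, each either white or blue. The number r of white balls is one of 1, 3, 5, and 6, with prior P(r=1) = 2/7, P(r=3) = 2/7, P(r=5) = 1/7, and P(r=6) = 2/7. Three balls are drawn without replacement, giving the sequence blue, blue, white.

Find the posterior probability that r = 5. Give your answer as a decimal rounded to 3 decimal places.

The likelihood of the observed sequence under each hypothesis: P(data | r = 1) = (7/8)(6/7)(1/6) = 1/8; P(data | r = 3) = (5/8)(4/7)(3/6) = 5/28; P(data | r = 5) = (3/8)(2/7)(5/6) = 5/56; P(data | r = 6) = (2/8)(1/7)(6/6) = 1/28.
Weighting by the prior gives 2/7 · 1/8 = 1/28, 2/7 · 5/28 = 5/98, 1/7 · 5/56 = 5/392, 2/7 · 1/28 = 1/98; summing to 43/392.
So P(r = 5 | data) = (5/392) / (43/392) = 5/43.

0.116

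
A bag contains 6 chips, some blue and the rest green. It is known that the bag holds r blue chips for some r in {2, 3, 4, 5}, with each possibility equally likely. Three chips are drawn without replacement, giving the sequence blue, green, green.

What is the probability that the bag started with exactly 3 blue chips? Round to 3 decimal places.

The likelihood of the observed sequence under each hypothesis: P(data | r = 2) = (2/6)(4/5)(3/4) = 1/5; P(data | r = 3) = (3/6)(3/5)(2/4) = 3/20; P(data | r = 4) = (4/6)(2/5)(1/4) = 1/15; P(data | r = 5) = (5/6)(1/5)(0/4) = 0.
The prior-weighted likelihoods are 1/4 · 1/5 = 1/20, 1/4 · 3/20 = 3/80, 1/4 · 1/15 = 1/60, 1/4 · 0 = 0; with total 5/48.
Hence P(r = 3 | data) = (3/80) / (5/48) = 9/25.

0.360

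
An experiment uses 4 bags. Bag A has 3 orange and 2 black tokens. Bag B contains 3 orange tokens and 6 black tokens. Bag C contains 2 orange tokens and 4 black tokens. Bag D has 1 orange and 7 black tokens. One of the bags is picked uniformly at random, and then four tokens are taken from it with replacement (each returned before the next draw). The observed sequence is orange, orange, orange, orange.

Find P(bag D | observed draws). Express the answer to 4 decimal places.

0.0016

Under each hypothesis, the probability of the observed sequence is: P(data | bag A) = (3/5)(3/5)(3/5)(3/5) = 0.1296; P(data | bag B) = (3/9)(3/9)(3/9)(3/9) = 0.012346; P(data | bag C) = (2/6)(2/6)(2/6)(2/6) = 0.012346; P(data | bag D) = (1/8)(1/8)(1/8)(1/8) = 0.00024414.
Weighting by the prior gives 1/4 · 0.1296 = 0.0324, 1/4 · 0.012346 = 0.0030864, 1/4 · 0.012346 = 0.0030864, 1/4 · 0.00024414 = 6.1035e-05; summing to 0.038634.
Hence P(bag D | data) = (6.1035e-05) / (0.038634) = 0.0015798.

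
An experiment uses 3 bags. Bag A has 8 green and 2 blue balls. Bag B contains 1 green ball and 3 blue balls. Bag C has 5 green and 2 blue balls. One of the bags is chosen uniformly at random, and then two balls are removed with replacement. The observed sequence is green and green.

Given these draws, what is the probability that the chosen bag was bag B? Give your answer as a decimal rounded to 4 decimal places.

For each hypothesis, P(data | H) works out to: P(data | bag A) = (8/10)(8/10) = 0.64; P(data | bag B) = (1/4)(1/4) = 0.0625; P(data | bag C) = (5/7)(5/7) = 0.5102.
The prior-weighted likelihoods are 1/3 · 0.64 = 0.21333, 1/3 · 0.0625 = 0.020833, 1/3 · 0.5102 = 0.17007; these sum to 0.40423.
By Bayes' rule, P(bag B | data) = (0.020833) / (0.40423) = 0.051538.

0.0515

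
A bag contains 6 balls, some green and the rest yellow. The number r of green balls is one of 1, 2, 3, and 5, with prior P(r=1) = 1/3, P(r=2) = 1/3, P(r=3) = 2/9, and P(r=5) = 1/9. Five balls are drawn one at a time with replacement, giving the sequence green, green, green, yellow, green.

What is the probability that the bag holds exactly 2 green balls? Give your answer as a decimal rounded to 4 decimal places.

0.1457

The likelihood of the observed sequence under each hypothesis: P(data | r = 1) = (1/6)(1/6)(1/6)(5/6)(1/6) = 0.000643; P(data | r = 2) = (2/6)(2/6)(2/6)(4/6)(2/6) = 0.0082305; P(data | r = 3) = (3/6)(3/6)(3/6)(3/6)(3/6) = 0.03125; P(data | r = 5) = (5/6)(5/6)(5/6)(1/6)(5/6) = 0.080376.
Weighting by the prior gives 1/3 · 0.000643 = 0.00021433, 1/3 · 0.0082305 = 0.0027435, 2/9 · 0.03125 = 0.0069444, 1/9 · 0.080376 = 0.0089306; summing to 0.018833.
Hence P(r = 2 | data) = (0.0027435) / (0.018833) = 0.14568.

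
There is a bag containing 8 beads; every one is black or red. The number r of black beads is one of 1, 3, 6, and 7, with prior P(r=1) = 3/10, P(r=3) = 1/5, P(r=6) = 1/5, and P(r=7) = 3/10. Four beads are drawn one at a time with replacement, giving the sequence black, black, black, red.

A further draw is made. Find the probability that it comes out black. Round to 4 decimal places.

0.7565

The likelihood of the observed sequence under each hypothesis: P(data | r = 1) = (1/8)(1/8)(1/8)(7/8) = 0.001709; P(data | r = 3) = (3/8)(3/8)(3/8)(5/8) = 0.032959; P(data | r = 6) = (6/8)(6/8)(6/8)(2/8) = 0.10547; P(data | r = 7) = (7/8)(7/8)(7/8)(1/8) = 0.08374.
Multiplying each by its prior: 3/10 · 0.001709 = 0.0005127, 1/5 · 0.032959 = 0.0065918, 1/5 · 0.10547 = 0.021094, 3/10 · 0.08374 = 0.025122; these sum to 0.05332.
The posterior is then P(r = 1 | data) = 0.0096154, P(r = 3 | data) = 0.12363, P(r = 6 | data) = 0.3956, P(r = 7 | data) = 0.47115.
So P(black next | data) = Σ P(black next | H) P(H | data) = (1/8)(0.0096154) + (3/8)(0.12363) + (3/4)(0.3956) + (7/8)(0.47115) = 0.75652.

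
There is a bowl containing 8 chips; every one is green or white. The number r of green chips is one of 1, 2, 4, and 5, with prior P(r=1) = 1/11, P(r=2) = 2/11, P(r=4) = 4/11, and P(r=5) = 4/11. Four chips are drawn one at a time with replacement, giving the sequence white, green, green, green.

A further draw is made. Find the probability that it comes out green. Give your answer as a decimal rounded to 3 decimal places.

Under each hypothesis, the probability of the observed sequence is: P(data | r = 1) = (7/8)(1/8)(1/8)(1/8) = 0.001709; P(data | r = 2) = (6/8)(2/8)(2/8)(2/8) = 0.011719; P(data | r = 4) = (4/8)(4/8)(4/8)(4/8) = 0.0625; P(data | r = 5) = (3/8)(5/8)(5/8)(5/8) = 0.091553.
Multiplying each by its prior: 1/11 · 0.001709 = 0.00015536, 2/11 · 0.011719 = 0.0021307, 4/11 · 0.0625 = 0.022727, 4/11 · 0.091553 = 0.033292; summing to 0.058305.
The posterior is then P(r = 1 | data) = 0.0026646, P(r = 2 | data) = 0.036544, P(r = 4 | data) = 0.3898, P(r = 5 | data) = 0.57099.
So P(green next | data) = Σ P(green next | H) P(H | data) = (1/8)(0.0026646) + (1/4)(0.036544) + (1/2)(0.3898) + (5/8)(0.57099) = 0.56124.

0.561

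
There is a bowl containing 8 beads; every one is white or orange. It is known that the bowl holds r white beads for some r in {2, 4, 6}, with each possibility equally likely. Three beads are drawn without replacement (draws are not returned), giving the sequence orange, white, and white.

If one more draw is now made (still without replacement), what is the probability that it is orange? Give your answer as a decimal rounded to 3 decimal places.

The likelihood of the observed sequence under each hypothesis: P(data | r = 2) = (6/8)(2/7)(1/6) = 1/28; P(data | r = 4) = (4/8)(4/7)(3/6) = 1/7; P(data | r = 6) = (2/8)(6/7)(5/6) = 5/28.
The prior-weighted likelihoods are 1/3 · 1/28 = 1/84, 1/3 · 1/7 = 1/21, 1/3 · 5/28 = 5/84; summing to 5/42.
Dividing through by the total gives posterior P(r = 2 | data) = 1/10, P(r = 4 | data) = 2/5, P(r = 6 | data) = 1/2.
So P(orange next | data) = Σ P(orange next | H) P(H | data) = (1)(1/10) + (3/5)(2/5) + (1/5)(1/2) = 11/25.

0.440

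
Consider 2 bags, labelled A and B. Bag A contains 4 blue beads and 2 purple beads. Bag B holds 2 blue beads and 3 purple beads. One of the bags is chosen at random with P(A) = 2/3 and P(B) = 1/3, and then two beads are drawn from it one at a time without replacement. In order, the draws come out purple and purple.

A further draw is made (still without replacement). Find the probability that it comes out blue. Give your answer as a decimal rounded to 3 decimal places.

Compute the likelihood of the observed sequence for each case: P(data | bag A) = (2/6)(1/5) = 1/15; P(data | bag B) = (3/5)(2/4) = 3/10.
Multiplying each by its prior: 2/3 · 1/15 = 2/45, 1/3 · 3/10 = 1/10; summing to 13/90.
The posterior is then P(bag A | data) = 4/13, P(bag B | data) = 9/13.
The predictive probability is P(blue next | data) = (1)(4/13) + (2/3)(9/13) = 10/13.

0.769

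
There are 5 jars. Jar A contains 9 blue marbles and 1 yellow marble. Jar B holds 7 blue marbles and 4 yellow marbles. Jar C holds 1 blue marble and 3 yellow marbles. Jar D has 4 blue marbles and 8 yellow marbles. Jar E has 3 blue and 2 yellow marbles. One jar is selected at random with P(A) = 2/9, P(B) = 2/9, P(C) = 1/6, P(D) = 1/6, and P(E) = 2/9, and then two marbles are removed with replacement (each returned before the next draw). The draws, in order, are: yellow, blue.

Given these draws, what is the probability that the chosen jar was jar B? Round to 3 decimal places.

0.266

The likelihood of the observed sequence under each hypothesis: P(data | jar A) = (1/10)(9/10) = 0.09; P(data | jar B) = (4/11)(7/11) = 0.2314; P(data | jar C) = (3/4)(1/4) = 0.1875; P(data | jar D) = (8/12)(4/12) = 0.22222; P(data | jar E) = (2/5)(3/5) = 0.24.
Weighting by the prior gives 2/9 · 0.09 = 0.02, 2/9 · 0.2314 = 0.051423, 1/6 · 0.1875 = 0.03125, 1/6 · 0.22222 = 0.037037, 2/9 · 0.24 = 0.053333; these sum to 0.19304.
By Bayes' rule, P(jar B | data) = (0.051423) / (0.19304) = 0.26638.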